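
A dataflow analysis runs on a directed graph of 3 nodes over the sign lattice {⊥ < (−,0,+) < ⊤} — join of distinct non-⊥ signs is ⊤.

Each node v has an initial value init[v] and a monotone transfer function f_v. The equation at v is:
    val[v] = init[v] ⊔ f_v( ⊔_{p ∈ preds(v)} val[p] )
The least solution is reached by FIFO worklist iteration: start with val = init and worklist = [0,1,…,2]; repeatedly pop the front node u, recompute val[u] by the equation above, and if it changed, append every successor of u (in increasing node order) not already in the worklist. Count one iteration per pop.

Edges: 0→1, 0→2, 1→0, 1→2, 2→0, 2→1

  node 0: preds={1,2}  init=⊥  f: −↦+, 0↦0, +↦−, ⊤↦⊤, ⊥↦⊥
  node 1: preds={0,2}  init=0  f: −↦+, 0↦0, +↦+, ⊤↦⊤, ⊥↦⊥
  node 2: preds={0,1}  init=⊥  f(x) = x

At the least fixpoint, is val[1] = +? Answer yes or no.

Worklist (5 pops):
  #1 pop 0: in=0 → 0 (was ⊥); enqueue []
  #2 pop 1: in=0 → 0 (no change)
  #3 pop 2: in=0 → 0 (was ⊥); enqueue [0,1]
  #4 pop 0: in=0 → 0 (no change)
  #5 pop 1: in=0 → 0 (no change)

Fixpoint:
  val[0] = 0
  val[1] = 0
  val[2] = 0

no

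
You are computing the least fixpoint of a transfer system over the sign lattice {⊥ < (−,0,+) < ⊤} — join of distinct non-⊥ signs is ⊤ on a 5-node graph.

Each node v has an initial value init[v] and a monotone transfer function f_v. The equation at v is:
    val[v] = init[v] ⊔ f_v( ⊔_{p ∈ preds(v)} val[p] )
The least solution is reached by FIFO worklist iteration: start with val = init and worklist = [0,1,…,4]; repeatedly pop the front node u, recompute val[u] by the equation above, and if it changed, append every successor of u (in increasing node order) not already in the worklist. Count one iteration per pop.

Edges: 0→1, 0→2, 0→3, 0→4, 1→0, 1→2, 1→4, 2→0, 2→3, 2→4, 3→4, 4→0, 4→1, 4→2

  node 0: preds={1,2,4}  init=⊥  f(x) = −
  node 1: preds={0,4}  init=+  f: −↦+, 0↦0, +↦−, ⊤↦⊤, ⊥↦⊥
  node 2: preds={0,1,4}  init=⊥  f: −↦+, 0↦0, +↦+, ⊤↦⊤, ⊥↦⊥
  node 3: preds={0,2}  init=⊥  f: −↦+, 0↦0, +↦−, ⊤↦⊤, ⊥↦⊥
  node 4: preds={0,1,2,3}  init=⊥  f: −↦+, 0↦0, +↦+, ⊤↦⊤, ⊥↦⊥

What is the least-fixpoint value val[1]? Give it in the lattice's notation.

⊤

Trace (10 dequeues):
  [1] u=0 | in + | out − | prev ⊥ | push {}
  [2] u=1 | in − | out + | ==
  [3] u=2 | in ⊤ | out ⊤ | prev ⊥ | push {0}
  [4] u=3 | in ⊤ | out ⊤ | prev ⊥ | push {}
  [5] u=4 | in ⊤ | out ⊤ | prev ⊥ | push {1,2}
  [6] u=0 | in ⊤ | out − | ==
  [7] u=1 | in ⊤ | out ⊤ | prev + | push {0,4}
  [8] u=2 | in ⊤ | out ⊤ | ==
  [9] u=0 | in ⊤ | out − | ==
  [10] u=4 | in ⊤ | out ⊤ | ==

Converged values:
  [0] −
  [1] ⊤
  [2] ⊤
  [3] ⊤
  [4] ⊤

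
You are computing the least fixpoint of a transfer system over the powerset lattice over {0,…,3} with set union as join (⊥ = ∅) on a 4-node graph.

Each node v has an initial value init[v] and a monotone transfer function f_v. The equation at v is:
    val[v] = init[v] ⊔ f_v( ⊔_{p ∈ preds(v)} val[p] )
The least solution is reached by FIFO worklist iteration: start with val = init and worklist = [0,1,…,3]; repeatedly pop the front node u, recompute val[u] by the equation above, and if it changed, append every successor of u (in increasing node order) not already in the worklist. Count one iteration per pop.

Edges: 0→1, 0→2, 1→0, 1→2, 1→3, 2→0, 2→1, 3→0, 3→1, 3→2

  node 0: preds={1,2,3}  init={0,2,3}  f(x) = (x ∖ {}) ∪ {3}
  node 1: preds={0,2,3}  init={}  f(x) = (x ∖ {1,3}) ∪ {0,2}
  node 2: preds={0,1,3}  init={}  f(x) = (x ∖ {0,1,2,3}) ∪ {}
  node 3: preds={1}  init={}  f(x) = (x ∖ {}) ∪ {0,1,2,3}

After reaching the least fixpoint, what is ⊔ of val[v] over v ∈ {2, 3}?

{0,1,2,3}

Iteration log — 7 steps:
  step 1. node 0  ⊔preds={}  new={0,2,3}  stable
  step 2. node 1  ⊔preds={0,2,3}  new={0,2}  old={}  +wl: 0
  step 3. node 2  ⊔preds={0,2,3}  new={}  stable
  step 4. node 3  ⊔preds={0,2}  new={0,1,2,3}  old={}  +wl: 1,2
  step 5. node 0  ⊔preds={0,1,2,3}  new={0,1,2,3}  old={0,2,3}  +wl: 
  step 6. node 1  ⊔preds={0,1,2,3}  new={0,2}  stable
  step 7. node 2  ⊔preds={0,1,2,3}  new={}  stable

Least fixpoint reached:
  node 0: {0,1,2,3}
  node 1: {0,2}
  node 2: {}
  node 3: {0,1,2,3}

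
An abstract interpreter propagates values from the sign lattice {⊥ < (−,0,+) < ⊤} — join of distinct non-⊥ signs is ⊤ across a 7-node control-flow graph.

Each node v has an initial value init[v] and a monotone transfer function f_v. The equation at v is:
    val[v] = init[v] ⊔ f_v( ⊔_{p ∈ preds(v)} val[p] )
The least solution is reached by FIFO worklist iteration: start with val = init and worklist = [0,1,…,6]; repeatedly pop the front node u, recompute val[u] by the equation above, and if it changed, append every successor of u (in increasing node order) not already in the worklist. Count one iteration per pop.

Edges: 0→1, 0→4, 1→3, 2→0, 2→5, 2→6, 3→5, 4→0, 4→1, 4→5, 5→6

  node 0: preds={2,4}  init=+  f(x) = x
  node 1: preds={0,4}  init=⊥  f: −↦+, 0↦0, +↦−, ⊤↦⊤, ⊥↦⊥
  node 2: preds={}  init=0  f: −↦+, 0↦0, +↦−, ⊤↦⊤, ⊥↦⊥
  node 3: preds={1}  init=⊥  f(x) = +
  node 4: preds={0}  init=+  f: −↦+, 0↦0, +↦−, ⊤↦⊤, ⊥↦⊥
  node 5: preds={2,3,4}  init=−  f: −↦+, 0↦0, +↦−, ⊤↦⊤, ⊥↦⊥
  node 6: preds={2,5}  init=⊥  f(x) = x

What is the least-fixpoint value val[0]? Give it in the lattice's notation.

⊤

Trace (9 dequeues):
  [1] u=0 | in ⊤ | out ⊤ | prev + | push {}
  [2] u=1 | in ⊤ | out ⊤ | prev ⊥ | push {}
  [3] u=2 | in ⊥ | out 0 | ==
  [4] u=3 | in ⊤ | out + | prev ⊥ | push {}
  [5] u=4 | in ⊤ | out ⊤ | prev + | push {0,1}
  [6] u=5 | in ⊤ | out ⊤ | prev − | push {}
  [7] u=6 | in ⊤ | out ⊤ | prev ⊥ | push {}
  [8] u=0 | in ⊤ | out ⊤ | ==
  [9] u=1 | in ⊤ | out ⊤ | ==

Converged values:
  [0] ⊤
  [1] ⊤
  [2] 0
  [3] +
  [4] ⊤
  [5] ⊤
  [6] ⊤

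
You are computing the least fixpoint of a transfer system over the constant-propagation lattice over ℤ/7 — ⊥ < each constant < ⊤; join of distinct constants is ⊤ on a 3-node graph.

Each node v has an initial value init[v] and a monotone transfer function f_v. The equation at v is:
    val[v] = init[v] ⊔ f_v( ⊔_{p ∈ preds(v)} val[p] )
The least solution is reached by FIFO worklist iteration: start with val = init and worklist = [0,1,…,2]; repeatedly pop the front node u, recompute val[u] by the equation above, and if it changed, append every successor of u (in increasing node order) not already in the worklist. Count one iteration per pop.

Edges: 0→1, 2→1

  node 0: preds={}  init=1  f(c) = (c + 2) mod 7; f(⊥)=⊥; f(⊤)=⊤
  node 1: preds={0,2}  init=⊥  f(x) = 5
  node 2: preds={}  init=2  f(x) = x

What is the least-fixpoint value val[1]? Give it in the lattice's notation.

5

Worklist (3 pops):
  #1 pop 0: in=⊥ → 1 (no change)
  #2 pop 1: in=⊤ → 5 (was ⊥); enqueue []
  #3 pop 2: in=⊥ → 2 (no change)

Fixpoint:
  val[0] = 1
  val[1] = 5
  val[2] = 2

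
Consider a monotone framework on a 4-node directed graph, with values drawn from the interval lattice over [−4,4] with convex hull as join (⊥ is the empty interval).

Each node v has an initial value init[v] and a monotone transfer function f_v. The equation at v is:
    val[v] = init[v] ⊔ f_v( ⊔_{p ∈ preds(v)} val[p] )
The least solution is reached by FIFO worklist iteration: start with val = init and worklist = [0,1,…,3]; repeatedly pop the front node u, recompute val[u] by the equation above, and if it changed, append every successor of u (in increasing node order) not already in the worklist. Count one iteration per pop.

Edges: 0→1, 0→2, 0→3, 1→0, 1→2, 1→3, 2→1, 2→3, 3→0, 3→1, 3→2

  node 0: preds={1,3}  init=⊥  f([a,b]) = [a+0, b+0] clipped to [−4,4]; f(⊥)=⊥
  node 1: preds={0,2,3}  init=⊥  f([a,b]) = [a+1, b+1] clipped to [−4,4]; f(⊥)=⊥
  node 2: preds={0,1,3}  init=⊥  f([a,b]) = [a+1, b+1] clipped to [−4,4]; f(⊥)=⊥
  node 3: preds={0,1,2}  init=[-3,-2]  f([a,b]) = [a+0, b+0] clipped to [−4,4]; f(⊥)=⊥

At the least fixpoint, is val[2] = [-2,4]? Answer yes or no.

yes

Worklist (17 pops):
  #1 pop 0: in=[-3,-2] → [-3,-2] (was ⊥); enqueue []
  #2 pop 1: in=[-3,-2] → [-2,-1] (was ⊥); enqueue [0]
  #3 pop 2: in=[-3,-1] → [-2,0] (was ⊥); enqueue [1]
  #4 pop 3: in=[-3,0] → [-3,0] (was [-3,-2]); enqueue [2]
  #5 pop 0: in=[-3,0] → [-3,0] (was [-3,-2]); enqueue [3]
  #6 pop 1: in=[-3,0] → [-2,1] (was [-2,-1]); enqueue [0]
  #7 pop 2: in=[-3,1] → [-2,2] (was [-2,0]); enqueue [1]
  #8 pop 3: in=[-3,2] → [-3,2] (was [-3,0]); enqueue [2]
  #9 pop 0: in=[-3,2] → [-3,2] (was [-3,0]); enqueue [3]
  #10 pop 1: in=[-3,2] → [-2,3] (was [-2,1]); enqueue [0]
  #11 pop 2: in=[-3,3] → [-2,4] (was [-2,2]); enqueue [1]
  #12 pop 3: in=[-3,4] → [-3,4] (was [-3,2]); enqueue [2]
  #13 pop 0: in=[-3,4] → [-3,4] (was [-3,2]); enqueue [3]
  #14 pop 1: in=[-3,4] → [-2,4] (was [-2,3]); enqueue [0]
  #15 pop 2: in=[-3,4] → [-2,4] (no change)
  #16 pop 3: in=[-3,4] → [-3,4] (no change)
  #17 pop 0: in=[-3,4] → [-3,4] (no change)

Fixpoint:
  val[0] = [-3,4]
  val[1] = [-2,4]
  val[2] = [-2,4]
  val[3] = [-3,4]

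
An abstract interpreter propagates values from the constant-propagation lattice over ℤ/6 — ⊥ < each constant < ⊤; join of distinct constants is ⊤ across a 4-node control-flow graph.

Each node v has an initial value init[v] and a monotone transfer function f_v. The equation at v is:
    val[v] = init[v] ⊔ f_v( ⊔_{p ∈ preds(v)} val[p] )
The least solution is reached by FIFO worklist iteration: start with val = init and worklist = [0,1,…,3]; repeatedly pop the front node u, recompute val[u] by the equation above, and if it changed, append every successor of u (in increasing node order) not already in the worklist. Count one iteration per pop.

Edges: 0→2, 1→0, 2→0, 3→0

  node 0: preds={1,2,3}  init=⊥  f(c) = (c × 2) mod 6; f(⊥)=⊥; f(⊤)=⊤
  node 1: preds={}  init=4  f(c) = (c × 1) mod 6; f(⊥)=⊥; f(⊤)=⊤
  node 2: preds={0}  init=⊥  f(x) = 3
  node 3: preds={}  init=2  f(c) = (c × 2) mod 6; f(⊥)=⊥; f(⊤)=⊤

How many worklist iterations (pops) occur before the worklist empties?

5

Worklist (5 pops):
  #1 pop 0: in=⊤ → ⊤ (was ⊥); enqueue []
  #2 pop 1: in=⊥ → 4 (no change)
  #3 pop 2: in=⊤ → 3 (was ⊥); enqueue [0]
  #4 pop 3: in=⊥ → 2 (no change)
  #5 pop 0: in=⊤ → ⊤ (no change)

Fixpoint:
  val[0] = ⊤
  val[1] = 4
  val[2] = 3
  val[3] = 2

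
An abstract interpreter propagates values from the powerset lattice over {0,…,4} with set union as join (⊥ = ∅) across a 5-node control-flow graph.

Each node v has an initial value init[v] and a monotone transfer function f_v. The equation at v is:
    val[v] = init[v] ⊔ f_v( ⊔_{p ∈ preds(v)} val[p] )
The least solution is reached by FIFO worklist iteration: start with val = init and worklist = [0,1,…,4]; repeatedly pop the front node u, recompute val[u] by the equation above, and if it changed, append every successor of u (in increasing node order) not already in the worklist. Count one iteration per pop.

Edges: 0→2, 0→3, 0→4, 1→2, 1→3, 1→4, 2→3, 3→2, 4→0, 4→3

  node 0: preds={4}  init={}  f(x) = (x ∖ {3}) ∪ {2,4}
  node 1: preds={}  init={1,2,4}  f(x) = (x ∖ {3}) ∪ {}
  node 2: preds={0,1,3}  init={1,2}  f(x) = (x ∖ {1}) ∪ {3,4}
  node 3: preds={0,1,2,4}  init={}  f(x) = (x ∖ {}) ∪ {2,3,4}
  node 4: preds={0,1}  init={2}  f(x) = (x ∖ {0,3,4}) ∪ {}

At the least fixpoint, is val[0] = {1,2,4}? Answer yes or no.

Worklist (10 pops):
  #1 pop 0: in={2} → {2,4} (was {}); enqueue []
  #2 pop 1: in={} → {1,2,4} (no change)
  #3 pop 2: in={1,2,4} → {1,2,3,4} (was {1,2}); enqueue []
  #4 pop 3: in={1,2,3,4} → {1,2,3,4} (was {}); enqueue [2]
  #5 pop 4: in={1,2,4} → {1,2} (was {2}); enqueue [0,3]
  #6 pop 2: in={1,2,3,4} → {1,2,3,4} (no change)
  #7 pop 0: in={1,2} → {1,2,4} (was {2,4}); enqueue [2,4]
  #8 pop 3: in={1,2,3,4} → {1,2,3,4} (no change)
  #9 pop 2: in={1,2,3,4} → {1,2,3,4} (no change)
  #10 pop 4: in={1,2,4} → {1,2} (no change)

Fixpoint:
  val[0] = {1,2,4}
  val[1] = {1,2,4}
  val[2] = {1,2,3,4}
  val[3] = {1,2,3,4}
  val[4] = {1,2}

yes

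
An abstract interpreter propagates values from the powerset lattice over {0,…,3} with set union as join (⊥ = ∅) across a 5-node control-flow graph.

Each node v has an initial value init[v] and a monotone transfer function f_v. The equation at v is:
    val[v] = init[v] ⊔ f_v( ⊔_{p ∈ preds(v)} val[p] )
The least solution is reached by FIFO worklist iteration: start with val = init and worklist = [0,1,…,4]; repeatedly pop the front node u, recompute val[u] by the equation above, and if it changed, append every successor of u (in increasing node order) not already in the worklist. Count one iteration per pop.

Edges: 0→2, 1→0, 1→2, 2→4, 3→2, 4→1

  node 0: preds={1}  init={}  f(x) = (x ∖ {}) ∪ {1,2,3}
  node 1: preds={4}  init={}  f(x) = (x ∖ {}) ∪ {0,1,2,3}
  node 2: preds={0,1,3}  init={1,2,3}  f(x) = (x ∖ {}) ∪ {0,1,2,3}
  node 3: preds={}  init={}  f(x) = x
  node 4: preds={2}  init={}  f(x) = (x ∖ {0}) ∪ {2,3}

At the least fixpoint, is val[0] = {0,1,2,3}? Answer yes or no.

Worklist (8 pops):
  #1 pop 0: in={} → {1,2,3} (was {}); enqueue []
  #2 pop 1: in={} → {0,1,2,3} (was {}); enqueue [0]
  #3 pop 2: in={0,1,2,3} → {0,1,2,3} (was {1,2,3}); enqueue []
  #4 pop 3: in={} → {} (no change)
  #5 pop 4: in={0,1,2,3} → {1,2,3} (was {}); enqueue [1]
  #6 pop 0: in={0,1,2,3} → {0,1,2,3} (was {1,2,3}); enqueue [2]
  #7 pop 1: in={1,2,3} → {0,1,2,3} (no change)
  #8 pop 2: in={0,1,2,3} → {0,1,2,3} (no change)

Fixpoint:
  val[0] = {0,1,2,3}
  val[1] = {0,1,2,3}
  val[2] = {0,1,2,3}
  val[3] = {}
  val[4] = {1,2,3}

yes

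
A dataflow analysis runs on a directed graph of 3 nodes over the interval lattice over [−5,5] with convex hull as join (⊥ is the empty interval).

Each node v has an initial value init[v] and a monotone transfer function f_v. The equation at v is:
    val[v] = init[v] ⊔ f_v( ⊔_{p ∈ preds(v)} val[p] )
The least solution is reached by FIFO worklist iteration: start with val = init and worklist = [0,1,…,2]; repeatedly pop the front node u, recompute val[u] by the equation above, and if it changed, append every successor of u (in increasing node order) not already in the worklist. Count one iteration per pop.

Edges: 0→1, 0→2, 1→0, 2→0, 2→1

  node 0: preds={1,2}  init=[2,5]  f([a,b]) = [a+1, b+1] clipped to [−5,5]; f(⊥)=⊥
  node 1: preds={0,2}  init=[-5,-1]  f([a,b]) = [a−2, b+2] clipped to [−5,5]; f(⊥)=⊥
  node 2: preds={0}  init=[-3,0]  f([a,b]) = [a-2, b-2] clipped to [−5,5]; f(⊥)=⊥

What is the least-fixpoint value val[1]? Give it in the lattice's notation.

[-5,5]

Iteration log — 5 steps:
  step 1. node 0  ⊔preds=[-5,0]  new=[-4,5]  old=[2,5]  +wl: 
  step 2. node 1  ⊔preds=[-4,5]  new=[-5,5]  old=[-5,-1]  +wl: 0
  step 3. node 2  ⊔preds=[-4,5]  new=[-5,3]  old=[-3,0]  +wl: 1
  step 4. node 0  ⊔preds=[-5,5]  new=[-4,5]  stable
  step 5. node 1  ⊔preds=[-5,5]  new=[-5,5]  stable

Least fixpoint reached:
  node 0: [-4,5]
  node 1: [-5,5]
  node 2: [-5,3]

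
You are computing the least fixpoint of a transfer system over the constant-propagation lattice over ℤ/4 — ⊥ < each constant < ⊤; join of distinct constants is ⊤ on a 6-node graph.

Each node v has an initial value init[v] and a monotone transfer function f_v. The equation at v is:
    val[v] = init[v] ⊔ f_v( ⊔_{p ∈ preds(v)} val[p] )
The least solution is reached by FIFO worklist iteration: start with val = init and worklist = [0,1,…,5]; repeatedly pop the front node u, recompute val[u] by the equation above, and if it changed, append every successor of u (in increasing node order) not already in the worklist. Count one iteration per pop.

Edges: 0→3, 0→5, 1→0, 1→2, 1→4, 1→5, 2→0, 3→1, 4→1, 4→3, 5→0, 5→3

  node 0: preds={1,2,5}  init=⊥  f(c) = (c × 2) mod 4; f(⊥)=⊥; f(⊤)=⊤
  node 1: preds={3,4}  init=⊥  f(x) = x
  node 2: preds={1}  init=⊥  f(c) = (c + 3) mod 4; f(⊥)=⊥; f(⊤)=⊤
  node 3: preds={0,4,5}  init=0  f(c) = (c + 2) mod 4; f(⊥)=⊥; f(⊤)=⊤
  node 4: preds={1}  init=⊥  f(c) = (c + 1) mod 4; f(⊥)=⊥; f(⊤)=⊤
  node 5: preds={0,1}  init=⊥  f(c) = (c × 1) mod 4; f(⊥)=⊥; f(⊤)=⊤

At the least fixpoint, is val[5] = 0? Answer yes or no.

no

Worklist (16 pops):
  #1 pop 0: in=⊥ → ⊥ (no change)
  #2 pop 1: in=0 → 0 (was ⊥); enqueue [0]
  #3 pop 2: in=0 → 3 (was ⊥); enqueue []
  #4 pop 3: in=⊥ → 0 (no change)
  #5 pop 4: in=0 → 1 (was ⊥); enqueue [1,3]
  #6 pop 5: in=0 → 0 (was ⊥); enqueue []
  #7 pop 0: in=⊤ → ⊤ (was ⊥); enqueue [5]
  #8 pop 1: in=⊤ → ⊤ (was 0); enqueue [0,2,4]
  #9 pop 3: in=⊤ → ⊤ (was 0); enqueue [1]
  #10 pop 5: in=⊤ → ⊤ (was 0); enqueue [3]
  #11 pop 0: in=⊤ → ⊤ (no change)
  #12 pop 2: in=⊤ → ⊤ (was 3); enqueue [0]
  #13 pop 4: in=⊤ → ⊤ (was 1); enqueue []
  #14 pop 1: in=⊤ → ⊤ (no change)
  #15 pop 3: in=⊤ → ⊤ (no change)
  #16 pop 0: in=⊤ → ⊤ (no change)

Fixpoint:
  val[0] = ⊤
  val[1] = ⊤
  val[2] = ⊤
  val[3] = ⊤
  val[4] = ⊤
  val[5] = ⊤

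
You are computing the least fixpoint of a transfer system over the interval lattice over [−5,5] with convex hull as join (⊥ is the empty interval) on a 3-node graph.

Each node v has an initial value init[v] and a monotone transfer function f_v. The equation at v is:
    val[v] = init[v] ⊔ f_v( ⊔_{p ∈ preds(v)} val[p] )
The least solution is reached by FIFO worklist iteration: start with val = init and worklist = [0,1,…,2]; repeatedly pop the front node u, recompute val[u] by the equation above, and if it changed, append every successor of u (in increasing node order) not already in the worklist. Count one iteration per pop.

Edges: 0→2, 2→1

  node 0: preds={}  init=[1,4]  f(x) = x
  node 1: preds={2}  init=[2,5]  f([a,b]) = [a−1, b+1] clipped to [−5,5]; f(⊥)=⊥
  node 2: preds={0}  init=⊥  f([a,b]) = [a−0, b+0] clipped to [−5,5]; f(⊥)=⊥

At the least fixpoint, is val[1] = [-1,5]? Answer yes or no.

no

Worklist (4 pops):
  #1 pop 0: in=⊥ → [1,4] (no change)
  #2 pop 1: in=⊥ → [2,5] (no change)
  #3 pop 2: in=[1,4] → [1,4] (was ⊥); enqueue [1]
  #4 pop 1: in=[1,4] → [0,5] (was [2,5]); enqueue []

Fixpoint:
  val[0] = [1,4]
  val[1] = [0,5]
  val[2] = [1,4]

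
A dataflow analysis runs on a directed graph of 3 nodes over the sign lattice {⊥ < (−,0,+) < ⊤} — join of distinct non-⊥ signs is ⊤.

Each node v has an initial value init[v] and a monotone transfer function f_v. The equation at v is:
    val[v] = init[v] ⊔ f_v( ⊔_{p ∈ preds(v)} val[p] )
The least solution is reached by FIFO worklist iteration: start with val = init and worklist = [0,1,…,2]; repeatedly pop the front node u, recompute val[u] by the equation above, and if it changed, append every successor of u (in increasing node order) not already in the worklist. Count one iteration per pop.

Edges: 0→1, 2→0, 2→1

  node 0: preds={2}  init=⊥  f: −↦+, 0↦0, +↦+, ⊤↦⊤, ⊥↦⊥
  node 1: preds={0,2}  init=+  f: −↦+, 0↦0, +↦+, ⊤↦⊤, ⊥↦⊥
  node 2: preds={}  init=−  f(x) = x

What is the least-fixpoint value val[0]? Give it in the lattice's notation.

Trace (3 dequeues):
  [1] u=0 | in − | out + | prev ⊥ | push {}
  [2] u=1 | in ⊤ | out ⊤ | prev + | push {}
  [3] u=2 | in ⊥ | out − | ==

Converged values:
  [0] +
  [1] ⊤
  [2] −

+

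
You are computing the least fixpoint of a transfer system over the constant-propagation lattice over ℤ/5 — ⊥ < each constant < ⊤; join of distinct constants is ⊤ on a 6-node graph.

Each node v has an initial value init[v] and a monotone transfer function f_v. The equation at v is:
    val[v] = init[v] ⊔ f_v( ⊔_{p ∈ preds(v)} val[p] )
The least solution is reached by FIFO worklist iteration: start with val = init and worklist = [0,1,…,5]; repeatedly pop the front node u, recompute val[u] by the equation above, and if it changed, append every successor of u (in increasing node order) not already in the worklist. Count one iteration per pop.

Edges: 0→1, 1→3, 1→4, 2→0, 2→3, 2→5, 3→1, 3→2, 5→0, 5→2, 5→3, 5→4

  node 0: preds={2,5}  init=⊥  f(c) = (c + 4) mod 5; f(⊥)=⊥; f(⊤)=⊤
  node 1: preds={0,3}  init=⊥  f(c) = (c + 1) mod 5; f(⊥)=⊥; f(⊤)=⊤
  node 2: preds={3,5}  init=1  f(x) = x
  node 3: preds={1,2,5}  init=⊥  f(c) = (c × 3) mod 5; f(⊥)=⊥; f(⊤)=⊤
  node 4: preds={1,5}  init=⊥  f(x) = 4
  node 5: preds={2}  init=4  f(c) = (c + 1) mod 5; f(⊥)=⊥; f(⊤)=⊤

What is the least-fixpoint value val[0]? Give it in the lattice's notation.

Trace (11 dequeues):
  [1] u=0 | in ⊤ | out ⊤ | prev ⊥ | push {}
  [2] u=1 | in ⊤ | out ⊤ | prev ⊥ | push {}
  [3] u=2 | in 4 | out ⊤ | prev 1 | push {0}
  [4] u=3 | in ⊤ | out ⊤ | prev ⊥ | push {1,2}
  [5] u=4 | in ⊤ | out 4 | prev ⊥ | push {}
  [6] u=5 | in ⊤ | out ⊤ | prev 4 | push {3,4}
  [7] u=0 | in ⊤ | out ⊤ | ==
  [8] u=1 | in ⊤ | out ⊤ | ==
  [9] u=2 | in ⊤ | out ⊤ | ==
  [10] u=3 | in ⊤ | out ⊤ | ==
  [11] u=4 | in ⊤ | out 4 | ==

Converged values:
  [0] ⊤
  [1] ⊤
  [2] ⊤
  [3] ⊤
  [4] 4
  [5] ⊤

⊤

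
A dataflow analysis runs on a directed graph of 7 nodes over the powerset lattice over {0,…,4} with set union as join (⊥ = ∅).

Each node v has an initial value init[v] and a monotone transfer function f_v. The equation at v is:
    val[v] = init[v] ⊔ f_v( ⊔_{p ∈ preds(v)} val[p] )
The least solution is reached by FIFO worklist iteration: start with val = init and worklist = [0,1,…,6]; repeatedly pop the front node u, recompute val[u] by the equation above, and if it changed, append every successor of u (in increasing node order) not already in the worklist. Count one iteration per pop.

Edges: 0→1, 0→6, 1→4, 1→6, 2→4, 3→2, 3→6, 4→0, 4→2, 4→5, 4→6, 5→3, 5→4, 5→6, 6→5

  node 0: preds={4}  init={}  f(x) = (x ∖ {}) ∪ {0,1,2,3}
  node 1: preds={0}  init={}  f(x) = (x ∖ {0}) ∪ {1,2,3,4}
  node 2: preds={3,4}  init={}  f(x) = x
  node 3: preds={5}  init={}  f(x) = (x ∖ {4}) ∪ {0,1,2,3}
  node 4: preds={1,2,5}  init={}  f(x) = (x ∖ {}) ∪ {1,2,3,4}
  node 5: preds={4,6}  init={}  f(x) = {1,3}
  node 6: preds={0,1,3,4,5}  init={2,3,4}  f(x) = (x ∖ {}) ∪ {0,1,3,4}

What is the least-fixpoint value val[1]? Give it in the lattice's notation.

{1,2,3,4}

Iteration log — 16 steps:
  step 1. node 0  ⊔preds={}  new={0,1,2,3}  old={}  +wl: 
  step 2. node 1  ⊔preds={0,1,2,3}  new={1,2,3,4}  old={}  +wl: 
  step 3. node 2  ⊔preds={}  new={}  stable
  step 4. node 3  ⊔preds={}  new={0,1,2,3}  old={}  +wl: 2
  step 5. node 4  ⊔preds={1,2,3,4}  new={1,2,3,4}  old={}  +wl: 0
  step 6. node 5  ⊔preds={1,2,3,4}  new={1,3}  old={}  +wl: 3,4
  step 7. node 6  ⊔preds={0,1,2,3,4}  new={0,1,2,3,4}  old={2,3,4}  +wl: 5
  step 8. node 2  ⊔preds={0,1,2,3,4}  new={0,1,2,3,4}  old={}  +wl: 
  step 9. node 0  ⊔preds={1,2,3,4}  new={0,1,2,3,4}  old={0,1,2,3}  +wl: 1,6
  step 10. node 3  ⊔preds={1,3}  new={0,1,2,3}  stable
  step 11. node 4  ⊔preds={0,1,2,3,4}  new={0,1,2,3,4}  old={1,2,3,4}  +wl: 0,2
  step 12. node 5  ⊔preds={0,1,2,3,4}  new={1,3}  stable
  step 13. node 1  ⊔preds={0,1,2,3,4}  new={1,2,3,4}  stable
  step 14. node 6  ⊔preds={0,1,2,3,4}  new={0,1,2,3,4}  stable
  step 15. node 0  ⊔preds={0,1,2,3,4}  new={0,1,2,3,4}  stable
  step 16. node 2  ⊔preds={0,1,2,3,4}  new={0,1,2,3,4}  stable

Least fixpoint reached:
  node 0: {0,1,2,3,4}
  node 1: {1,2,3,4}
  node 2: {0,1,2,3,4}
  node 3: {0,1,2,3}
  node 4: {0,1,2,3,4}
  node 5: {1,3}
  node 6: {0,1,2,3,4}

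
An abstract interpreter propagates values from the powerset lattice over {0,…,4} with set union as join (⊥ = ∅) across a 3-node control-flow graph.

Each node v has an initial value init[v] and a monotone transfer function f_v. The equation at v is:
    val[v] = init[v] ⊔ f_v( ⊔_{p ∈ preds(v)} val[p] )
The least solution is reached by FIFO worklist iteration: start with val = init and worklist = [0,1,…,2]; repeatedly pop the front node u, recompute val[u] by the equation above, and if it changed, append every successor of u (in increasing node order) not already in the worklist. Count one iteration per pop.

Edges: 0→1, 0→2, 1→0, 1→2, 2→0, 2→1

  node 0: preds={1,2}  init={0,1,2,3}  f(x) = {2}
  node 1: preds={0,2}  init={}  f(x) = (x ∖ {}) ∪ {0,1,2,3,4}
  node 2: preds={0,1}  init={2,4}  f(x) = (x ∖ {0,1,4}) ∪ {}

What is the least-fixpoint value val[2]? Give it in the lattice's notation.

Trace (5 dequeues):
  [1] u=0 | in {2,4} | out {0,1,2,3} | ==
  [2] u=1 | in {0,1,2,3,4} | out {0,1,2,3,4} | prev {} | push {0}
  [3] u=2 | in {0,1,2,3,4} | out {2,3,4} | prev {2,4} | push {1}
  [4] u=0 | in {0,1,2,3,4} | out {0,1,2,3} | ==
  [5] u=1 | in {0,1,2,3,4} | out {0,1,2,3,4} | ==

Converged values:
  [0] {0,1,2,3}
  [1] {0,1,2,3,4}
  [2] {2,3,4}

{2,3,4}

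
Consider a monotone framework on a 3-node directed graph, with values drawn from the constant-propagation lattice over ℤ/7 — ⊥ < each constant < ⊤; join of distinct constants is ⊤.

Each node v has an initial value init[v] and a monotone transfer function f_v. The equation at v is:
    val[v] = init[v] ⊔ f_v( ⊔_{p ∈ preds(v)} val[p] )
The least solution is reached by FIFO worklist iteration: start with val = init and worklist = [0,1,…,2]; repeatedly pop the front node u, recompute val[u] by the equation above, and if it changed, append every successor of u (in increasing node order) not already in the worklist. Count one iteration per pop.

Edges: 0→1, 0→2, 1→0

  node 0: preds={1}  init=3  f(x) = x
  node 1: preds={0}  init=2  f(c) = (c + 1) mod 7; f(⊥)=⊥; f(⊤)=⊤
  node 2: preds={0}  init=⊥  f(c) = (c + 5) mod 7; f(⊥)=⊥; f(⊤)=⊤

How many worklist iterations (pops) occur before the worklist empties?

Trace (4 dequeues):
  [1] u=0 | in 2 | out ⊤ | prev 3 | push {}
  [2] u=1 | in ⊤ | out ⊤ | prev 2 | push {0}
  [3] u=2 | in ⊤ | out ⊤ | prev ⊥ | push {}
  [4] u=0 | in ⊤ | out ⊤ | ==

Converged values:
  [0] ⊤
  [1] ⊤
  [2] ⊤

4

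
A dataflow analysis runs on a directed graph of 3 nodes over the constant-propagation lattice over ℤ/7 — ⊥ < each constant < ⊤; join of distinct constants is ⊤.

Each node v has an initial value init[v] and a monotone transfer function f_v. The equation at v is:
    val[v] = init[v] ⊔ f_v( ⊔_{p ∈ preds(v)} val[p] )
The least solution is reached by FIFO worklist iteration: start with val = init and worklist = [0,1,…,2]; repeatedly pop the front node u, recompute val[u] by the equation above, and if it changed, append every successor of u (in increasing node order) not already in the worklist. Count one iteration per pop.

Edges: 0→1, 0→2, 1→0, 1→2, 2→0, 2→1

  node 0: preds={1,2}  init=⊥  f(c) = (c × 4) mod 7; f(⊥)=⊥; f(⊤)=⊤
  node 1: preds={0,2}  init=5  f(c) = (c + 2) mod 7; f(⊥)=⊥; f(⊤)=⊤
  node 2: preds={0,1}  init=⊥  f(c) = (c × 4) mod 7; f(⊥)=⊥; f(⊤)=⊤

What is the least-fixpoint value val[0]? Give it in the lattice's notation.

⊤

Iteration log — 6 steps:
  step 1. node 0  ⊔preds=5  new=6  old=⊥  +wl: 
  step 2. node 1  ⊔preds=6  new=⊤  old=5  +wl: 0
  step 3. node 2  ⊔preds=⊤  new=⊤  old=⊥  +wl: 1
  step 4. node 0  ⊔preds=⊤  new=⊤  old=6  +wl: 2
  step 5. node 1  ⊔preds=⊤  new=⊤  stable
  step 6. node 2  ⊔preds=⊤  new=⊤  stable

Least fixpoint reached:
  node 0: ⊤
  node 1: ⊤
  node 2: ⊤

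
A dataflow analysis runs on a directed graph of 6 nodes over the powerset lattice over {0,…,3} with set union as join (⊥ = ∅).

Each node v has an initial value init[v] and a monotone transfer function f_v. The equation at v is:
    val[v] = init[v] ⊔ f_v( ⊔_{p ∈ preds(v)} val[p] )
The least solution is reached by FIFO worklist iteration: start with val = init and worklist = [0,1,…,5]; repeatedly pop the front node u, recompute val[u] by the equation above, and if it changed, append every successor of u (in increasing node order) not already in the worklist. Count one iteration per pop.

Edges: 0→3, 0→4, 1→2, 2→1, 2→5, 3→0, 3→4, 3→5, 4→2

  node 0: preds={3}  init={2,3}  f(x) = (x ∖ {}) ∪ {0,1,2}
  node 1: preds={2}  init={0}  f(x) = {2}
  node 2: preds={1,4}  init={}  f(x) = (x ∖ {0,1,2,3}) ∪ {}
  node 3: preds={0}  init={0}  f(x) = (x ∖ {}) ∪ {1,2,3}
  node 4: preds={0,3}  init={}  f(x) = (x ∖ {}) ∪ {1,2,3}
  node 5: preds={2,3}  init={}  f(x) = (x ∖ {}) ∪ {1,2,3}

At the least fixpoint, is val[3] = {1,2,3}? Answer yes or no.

Trace (8 dequeues):
  [1] u=0 | in {0} | out {0,1,2,3} | prev {2,3} | push {}
  [2] u=1 | in {} | out {0,2} | prev {0} | push {}
  [3] u=2 | in {0,2} | out {} | ==
  [4] u=3 | in {0,1,2,3} | out {0,1,2,3} | prev {0} | push {0}
  [5] u=4 | in {0,1,2,3} | out {0,1,2,3} | prev {} | push {2}
  [6] u=5 | in {0,1,2,3} | out {0,1,2,3} | prev {} | push {}
  [7] u=0 | in {0,1,2,3} | out {0,1,2,3} | ==
  [8] u=2 | in {0,1,2,3} | out {} | ==

Converged values:
  [0] {0,1,2,3}
  [1] {0,2}
  [2] {}
  [3] {0,1,2,3}
  [4] {0,1,2,3}
  [5] {0,1,2,3}

no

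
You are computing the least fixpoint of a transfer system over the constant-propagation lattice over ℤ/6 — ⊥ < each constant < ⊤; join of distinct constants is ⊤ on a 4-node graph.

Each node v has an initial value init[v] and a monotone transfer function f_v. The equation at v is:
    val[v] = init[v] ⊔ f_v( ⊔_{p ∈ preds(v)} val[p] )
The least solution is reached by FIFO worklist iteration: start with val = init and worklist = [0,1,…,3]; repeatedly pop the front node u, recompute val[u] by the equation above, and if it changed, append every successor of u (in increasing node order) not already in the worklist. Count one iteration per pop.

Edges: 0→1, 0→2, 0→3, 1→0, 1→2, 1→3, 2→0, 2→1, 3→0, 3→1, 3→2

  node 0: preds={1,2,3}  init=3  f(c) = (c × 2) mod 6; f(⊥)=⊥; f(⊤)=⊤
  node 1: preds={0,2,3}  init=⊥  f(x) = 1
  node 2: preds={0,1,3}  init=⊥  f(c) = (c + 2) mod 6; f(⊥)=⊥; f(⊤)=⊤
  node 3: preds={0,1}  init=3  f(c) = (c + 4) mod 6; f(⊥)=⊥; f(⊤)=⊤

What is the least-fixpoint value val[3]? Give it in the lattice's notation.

Iteration log — 7 steps:
  step 1. node 0  ⊔preds=3  new=⊤  old=3  +wl: 
  step 2. node 1  ⊔preds=⊤  new=1  old=⊥  +wl: 0
  step 3. node 2  ⊔preds=⊤  new=⊤  old=⊥  +wl: 1
  step 4. node 3  ⊔preds=⊤  new=⊤  old=3  +wl: 2
  step 5. node 0  ⊔preds=⊤  new=⊤  stable
  step 6. node 1  ⊔preds=⊤  new=1  stable
  step 7. node 2  ⊔preds=⊤  new=⊤  stable

Least fixpoint reached:
  node 0: ⊤
  node 1: 1
  node 2: ⊤
  node 3: ⊤

⊤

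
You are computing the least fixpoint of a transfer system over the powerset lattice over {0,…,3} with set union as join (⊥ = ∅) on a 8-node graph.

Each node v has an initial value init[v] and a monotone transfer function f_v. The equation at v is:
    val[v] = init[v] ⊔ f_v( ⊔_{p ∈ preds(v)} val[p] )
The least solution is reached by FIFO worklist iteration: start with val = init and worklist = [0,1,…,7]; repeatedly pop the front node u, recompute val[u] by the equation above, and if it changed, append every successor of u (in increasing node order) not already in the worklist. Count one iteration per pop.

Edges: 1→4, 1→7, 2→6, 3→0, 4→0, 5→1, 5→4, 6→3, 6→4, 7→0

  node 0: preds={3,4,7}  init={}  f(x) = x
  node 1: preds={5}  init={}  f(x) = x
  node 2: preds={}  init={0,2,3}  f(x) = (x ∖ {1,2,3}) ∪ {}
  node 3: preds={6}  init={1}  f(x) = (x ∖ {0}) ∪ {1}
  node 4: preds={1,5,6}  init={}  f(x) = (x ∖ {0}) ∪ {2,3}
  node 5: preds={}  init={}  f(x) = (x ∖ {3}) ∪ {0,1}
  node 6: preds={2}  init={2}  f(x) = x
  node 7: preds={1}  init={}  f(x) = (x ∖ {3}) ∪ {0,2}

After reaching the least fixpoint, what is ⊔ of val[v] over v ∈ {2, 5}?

Worklist (14 pops):
  #1 pop 0: in={1} → {1} (was {}); enqueue []
  #2 pop 1: in={} → {} (no change)
  #3 pop 2: in={} → {0,2,3} (no change)
  #4 pop 3: in={2} → {1,2} (was {1}); enqueue [0]
  #5 pop 4: in={2} → {2,3} (was {}); enqueue []
  #6 pop 5: in={} → {0,1} (was {}); enqueue [1,4]
  #7 pop 6: in={0,2,3} → {0,2,3} (was {2}); enqueue [3]
  #8 pop 7: in={} → {0,2} (was {}); enqueue []
  #9 pop 0: in={0,1,2,3} → {0,1,2,3} (was {1}); enqueue []
  #10 pop 1: in={0,1} → {0,1} (was {}); enqueue [7]
  #11 pop 4: in={0,1,2,3} → {1,2,3} (was {2,3}); enqueue [0]
  #12 pop 3: in={0,2,3} → {1,2,3} (was {1,2}); enqueue []
  #13 pop 7: in={0,1} → {0,1,2} (was {0,2}); enqueue []
  #14 pop 0: in={0,1,2,3} → {0,1,2,3} (no change)

Fixpoint:
  val[0] = {0,1,2,3}
  val[1] = {0,1}
  val[2] = {0,2,3}
  val[3] = {1,2,3}
  val[4] = {1,2,3}
  val[5] = {0,1}
  val[6] = {0,2,3}
  val[7] = {0,1,2}

{0,1,2,3}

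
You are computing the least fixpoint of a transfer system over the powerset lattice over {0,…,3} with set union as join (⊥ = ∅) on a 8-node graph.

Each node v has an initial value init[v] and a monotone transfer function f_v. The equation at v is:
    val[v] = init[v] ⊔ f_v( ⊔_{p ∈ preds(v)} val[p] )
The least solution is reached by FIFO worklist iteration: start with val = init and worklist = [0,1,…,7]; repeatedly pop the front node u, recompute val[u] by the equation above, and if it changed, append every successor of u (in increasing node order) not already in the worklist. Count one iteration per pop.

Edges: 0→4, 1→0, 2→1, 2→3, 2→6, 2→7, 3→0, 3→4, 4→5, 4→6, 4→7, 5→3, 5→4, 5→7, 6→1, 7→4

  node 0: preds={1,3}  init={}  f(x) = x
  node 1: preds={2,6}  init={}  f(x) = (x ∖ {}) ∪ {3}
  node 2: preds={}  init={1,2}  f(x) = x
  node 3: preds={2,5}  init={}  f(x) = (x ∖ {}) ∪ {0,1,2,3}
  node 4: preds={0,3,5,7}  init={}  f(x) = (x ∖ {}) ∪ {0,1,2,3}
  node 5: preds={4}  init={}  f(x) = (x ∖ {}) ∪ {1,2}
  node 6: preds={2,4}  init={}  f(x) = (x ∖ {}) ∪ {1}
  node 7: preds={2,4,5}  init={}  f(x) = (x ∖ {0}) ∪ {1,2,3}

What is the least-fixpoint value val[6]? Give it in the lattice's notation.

Trace (13 dequeues):
  [1] u=0 | in {} | out {} | ==
  [2] u=1 | in {1,2} | out {1,2,3} | prev {} | push {0}
  [3] u=2 | in {} | out {1,2} | ==
  [4] u=3 | in {1,2} | out {0,1,2,3} | prev {} | push {}
  [5] u=4 | in {0,1,2,3} | out {0,1,2,3} | prev {} | push {}
  [6] u=5 | in {0,1,2,3} | out {0,1,2,3} | prev {} | push {3,4}
  [7] u=6 | in {0,1,2,3} | out {0,1,2,3} | prev {} | push {1}
  [8] u=7 | in {0,1,2,3} | out {1,2,3} | prev {} | push {}
  [9] u=0 | in {0,1,2,3} | out {0,1,2,3} | prev {} | push {}
  [10] u=3 | in {0,1,2,3} | out {0,1,2,3} | ==
  [11] u=4 | in {0,1,2,3} | out {0,1,2,3} | ==
  [12] u=1 | in {0,1,2,3} | out {0,1,2,3} | prev {1,2,3} | push {0}
  [13] u=0 | in {0,1,2,3} | out {0,1,2,3} | ==

Converged values:
  [0] {0,1,2,3}
  [1] {0,1,2,3}
  [2] {1,2}
  [3] {0,1,2,3}
  [4] {0,1,2,3}
  [5] {0,1,2,3}
  [6] {0,1,2,3}
  [7] {1,2,3}

{0,1,2,3}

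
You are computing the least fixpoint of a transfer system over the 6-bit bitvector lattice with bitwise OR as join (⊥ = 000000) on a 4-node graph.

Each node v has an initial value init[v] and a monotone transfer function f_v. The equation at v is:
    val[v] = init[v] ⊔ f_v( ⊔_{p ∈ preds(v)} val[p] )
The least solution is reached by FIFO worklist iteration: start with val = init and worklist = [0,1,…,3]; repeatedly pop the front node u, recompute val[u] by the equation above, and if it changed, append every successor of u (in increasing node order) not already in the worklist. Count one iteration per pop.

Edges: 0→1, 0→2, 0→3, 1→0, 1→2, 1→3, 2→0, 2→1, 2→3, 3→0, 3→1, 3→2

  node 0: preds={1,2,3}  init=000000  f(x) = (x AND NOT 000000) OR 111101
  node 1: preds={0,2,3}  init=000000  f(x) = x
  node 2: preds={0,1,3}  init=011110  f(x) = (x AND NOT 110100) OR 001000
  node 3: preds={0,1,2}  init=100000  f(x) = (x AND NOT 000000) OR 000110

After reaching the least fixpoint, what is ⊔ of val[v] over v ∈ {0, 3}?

Trace (7 dequeues):
  [1] u=0 | in 111110 | out 111111 | prev 000000 | push {}
  [2] u=1 | in 111111 | out 111111 | prev 000000 | push {0}
  [3] u=2 | in 111111 | out 011111 | prev 011110 | push {1}
  [4] u=3 | in 111111 | out 111111 | prev 100000 | push {2}
  [5] u=0 | in 111111 | out 111111 | ==
  [6] u=1 | in 111111 | out 111111 | ==
  [7] u=2 | in 111111 | out 011111 | ==

Converged values:
  [0] 111111
  [1] 111111
  [2] 011111
  [3] 111111

111111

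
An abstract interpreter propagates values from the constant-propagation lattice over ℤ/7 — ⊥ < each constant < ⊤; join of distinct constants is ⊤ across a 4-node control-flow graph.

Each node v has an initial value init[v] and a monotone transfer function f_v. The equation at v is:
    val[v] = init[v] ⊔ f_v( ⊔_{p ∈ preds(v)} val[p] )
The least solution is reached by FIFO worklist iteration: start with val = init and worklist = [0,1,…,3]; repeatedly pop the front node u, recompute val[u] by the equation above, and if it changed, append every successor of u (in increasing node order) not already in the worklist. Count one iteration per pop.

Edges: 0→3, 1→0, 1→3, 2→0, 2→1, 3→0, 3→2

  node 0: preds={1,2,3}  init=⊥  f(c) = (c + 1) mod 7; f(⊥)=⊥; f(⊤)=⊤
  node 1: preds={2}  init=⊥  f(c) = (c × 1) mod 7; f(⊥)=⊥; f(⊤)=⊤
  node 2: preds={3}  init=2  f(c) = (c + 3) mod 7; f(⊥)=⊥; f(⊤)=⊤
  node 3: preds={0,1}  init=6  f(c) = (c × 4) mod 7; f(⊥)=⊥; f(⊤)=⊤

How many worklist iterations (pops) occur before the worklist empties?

Iteration log — 10 steps:
  step 1. node 0  ⊔preds=⊤  new=⊤  old=⊥  +wl: 
  step 2. node 1  ⊔preds=2  new=2  old=⊥  +wl: 0
  step 3. node 2  ⊔preds=6  new=2  stable
  step 4. node 3  ⊔preds=⊤  new=⊤  old=6  +wl: 2
  step 5. node 0  ⊔preds=⊤  new=⊤  stable
  step 6. node 2  ⊔preds=⊤  new=⊤  old=2  +wl: 0,1
  step 7. node 0  ⊔preds=⊤  new=⊤  stable
  step 8. node 1  ⊔preds=⊤  new=⊤  old=2  +wl: 0,3
  step 9. node 0  ⊔preds=⊤  new=⊤  stable
  step 10. node 3  ⊔preds=⊤  new=⊤  stable

Least fixpoint reached:
  node 0: ⊤
  node 1: ⊤
  node 2: ⊤
  node 3: ⊤

10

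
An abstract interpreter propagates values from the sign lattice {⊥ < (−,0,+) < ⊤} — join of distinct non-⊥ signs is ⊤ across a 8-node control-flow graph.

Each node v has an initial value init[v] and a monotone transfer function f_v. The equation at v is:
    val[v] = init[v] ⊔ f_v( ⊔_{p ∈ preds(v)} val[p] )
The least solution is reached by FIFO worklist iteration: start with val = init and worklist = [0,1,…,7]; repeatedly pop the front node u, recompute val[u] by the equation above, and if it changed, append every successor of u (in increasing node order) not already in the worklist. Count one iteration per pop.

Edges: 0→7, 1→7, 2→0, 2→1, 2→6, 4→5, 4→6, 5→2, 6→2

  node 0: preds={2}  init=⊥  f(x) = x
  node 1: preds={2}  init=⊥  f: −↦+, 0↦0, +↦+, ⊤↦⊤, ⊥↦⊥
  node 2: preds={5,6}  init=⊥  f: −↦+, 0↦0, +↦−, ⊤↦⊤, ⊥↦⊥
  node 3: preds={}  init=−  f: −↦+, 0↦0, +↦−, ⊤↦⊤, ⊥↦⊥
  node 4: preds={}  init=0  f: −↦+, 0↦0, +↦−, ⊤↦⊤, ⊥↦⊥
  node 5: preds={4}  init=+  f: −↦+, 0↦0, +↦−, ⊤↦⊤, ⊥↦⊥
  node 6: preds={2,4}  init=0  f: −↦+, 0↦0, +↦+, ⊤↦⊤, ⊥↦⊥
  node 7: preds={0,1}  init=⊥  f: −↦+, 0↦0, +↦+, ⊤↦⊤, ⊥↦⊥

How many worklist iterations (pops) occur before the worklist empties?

Trace (12 dequeues):
  [1] u=0 | in ⊥ | out ⊥ | ==
  [2] u=1 | in ⊥ | out ⊥ | ==
  [3] u=2 | in ⊤ | out ⊤ | prev ⊥ | push {0,1}
  [4] u=3 | in ⊥ | out − | ==
  [5] u=4 | in ⊥ | out 0 | ==
  [6] u=5 | in 0 | out ⊤ | prev + | push {2}
  [7] u=6 | in ⊤ | out ⊤ | prev 0 | push {}
  [8] u=7 | in ⊥ | out ⊥ | ==
  [9] u=0 | in ⊤ | out ⊤ | prev ⊥ | push {7}
  [10] u=1 | in ⊤ | out ⊤ | prev ⊥ | push {}
  [11] u=2 | in ⊤ | out ⊤ | ==
  [12] u=7 | in ⊤ | out ⊤ | prev ⊥ | push {}

Converged values:
  [0] ⊤
  [1] ⊤
  [2] ⊤
  [3] −
  [4] 0
  [5] ⊤
  [6] ⊤
  [7] ⊤

12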